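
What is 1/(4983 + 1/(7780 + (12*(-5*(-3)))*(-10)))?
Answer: 5980/29798341 ≈ 0.00020068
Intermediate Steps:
1/(4983 + 1/(7780 + (12*(-5*(-3)))*(-10))) = 1/(4983 + 1/(7780 + (12*15)*(-10))) = 1/(4983 + 1/(7780 + 180*(-10))) = 1/(4983 + 1/(7780 - 1800)) = 1/(4983 + 1/5980) = 1/(29798341/5980) = 5980/29798341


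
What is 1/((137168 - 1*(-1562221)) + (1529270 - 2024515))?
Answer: 1/1204144 ≈ 8.3047e-7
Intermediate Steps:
1/((137168 - 1*(-1562221)) + (1529270 - 2024515)) = 1/((137168 + 1562221) - 495245) = 1/(1699389 - 495245) = 1/1204144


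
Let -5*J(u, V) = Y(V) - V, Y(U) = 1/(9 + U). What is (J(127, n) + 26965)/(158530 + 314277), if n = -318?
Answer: 41562664/730486815 ≈ 0.056897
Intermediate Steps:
J(u, V) = -1/(5*(9 + V)) + V/5 (J(u, V) = -(1/(9 + V) - V)/5 = -1/(5*(9 + V)) + V/5)
(J(127, n) + 26965)/(158530 + 314277) = ((-1 - 318*(9 - 318))/(5*(9 - 318)) + 26965)/(158530 + 314277) = ((⅕)*(-1 - 318*(-309))/(-309) + 26965)/472807 = ((⅕)*(-1/309)*(-1 + 98262) + 26965)*(1/472807) = ((⅕)*(-1/309)*98261 + 26965)*(1/472807) = (-98261/1545 + 26965)*(1/472807) = (41562664/1545)*(1/472807) = 41562664/730486815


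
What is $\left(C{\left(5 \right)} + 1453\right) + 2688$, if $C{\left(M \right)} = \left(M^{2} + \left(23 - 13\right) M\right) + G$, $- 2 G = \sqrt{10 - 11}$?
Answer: $4216 - \frac{i}{2} \approx 4216.0 - 0.5 i$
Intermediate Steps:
$G = - \frac{i}{2}$ ($G = - \frac{\sqrt{10 - 11}}{2} = - \frac{\sqrt{-1}}{2} = - \frac{i}{2} \approx - 0.5 i$)
$C{\left(M \right)} = M^{2} + 10 M - \frac{i}{2}$ ($C{\left(M \right)} = \left(M^{2} + \left(23 - 13\right) M\right) - \frac{i}{2} = \left(M^{2} + 10 M\right) - \frac{i}{2} = M^{2} + 10 M - \frac{i}{2}$)
$\left(C{\left(5 \right)} + 1453\right) + 2688 = \left(\left(5^{2} + 10 \cdot 5 - \frac{i}{2}\right) + 1453\right) + 2688 = \left(\left(25 + 50 - \frac{i}{2}\right) + 1453\right) + 2688 = \left(\left(75 - \frac{i}{2}\right) + 1453\right) + 2688 = \left(1528 - \frac{i}{2}\right) + 2688 = 4216 - \frac{i}{2}$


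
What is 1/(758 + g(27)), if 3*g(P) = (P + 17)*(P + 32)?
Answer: 3/4870 ≈ 0.00061602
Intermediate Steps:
g(P) = (17 + P)*(32 + P)/3 (g(P) = ((P + 17)*(P + 32))/3 = ((17 + P)*(32 + P))/3 = (17 + P)*(32 + P)/3)
1/(758 + g(27)) = 1/(758 + (544/3 + (⅓)*27² + (49/3)*27)) = 1/(758 + (544/3 + (⅓)*729 + 441)) = 1/(758 + (544/3 + 243 + 441)) = 1/(758 + 2596/3) = 1/(4870/3) = 3/4870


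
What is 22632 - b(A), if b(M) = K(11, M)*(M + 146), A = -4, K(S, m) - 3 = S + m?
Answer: 21212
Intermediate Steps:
K(S, m) = 3 + S + m (K(S, m) = 3 + (S + m) = 3 + S + m)
b(M) = (14 + M)*(146 + M) (b(M) = (3 + 11 + M)*(M + 146) = (14 + M)*(146 + M))
22632 - b(A) = 22632 - (14 - 4)*(146 - 4) = 22632 - 10*142 = 22632 - 1*1420 = 22632 - 1420 = 21212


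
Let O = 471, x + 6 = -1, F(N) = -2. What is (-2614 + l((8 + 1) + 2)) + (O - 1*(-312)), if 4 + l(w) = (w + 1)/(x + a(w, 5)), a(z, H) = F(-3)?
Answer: -5509/3 ≈ -1836.3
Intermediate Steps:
a(z, H) = -2
x = -7 (x = -6 - 1 = -7)
l(w) = -37/9 - w/9 (l(w) = -4 + (w + 1)/(-7 - 2) = -4 + (1 + w)/(-9) = -4 + (1 + w)*(-1/9) = -4 + (-1/9 - w/9) = -37/9 - w/9)
(-2614 + l((8 + 1) + 2)) + (O - 1*(-312)) = (-2614 + (-37/9 - ((8 + 1) + 2)/9)) + (471 - 1*(-312)) = (-2614 + (-37/9 - (9 + 2)/9)) + (471 + 312) = (-2614 + (-37/9 - 1/9*11)) + 783 = (-2614 + (-37/9 - 11/9)) + 783 = (-2614 - 16/3) + 783 = -7858/3 + 783 = -5509/3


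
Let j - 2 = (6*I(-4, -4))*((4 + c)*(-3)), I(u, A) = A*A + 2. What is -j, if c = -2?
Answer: 646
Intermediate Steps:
I(u, A) = 2 + A² (I(u, A) = A² + 2 = 2 + A²)
j = -646 (j = 2 + (6*(2 + (-4)²))*((4 - 2)*(-3)) = 2 + (6*(2 + 16))*(2*(-3)) = 2 + (6*18)*(-6) = 2 + 108*(-6) = 2 - 648 = -646)
-j = -1*(-646) = 646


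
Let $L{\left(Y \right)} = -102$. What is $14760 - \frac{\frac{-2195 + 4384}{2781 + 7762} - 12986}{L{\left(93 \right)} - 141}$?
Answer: $\frac{12559152677}{853983} \approx 14707.0$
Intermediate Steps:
$14760 - \frac{\frac{-2195 + 4384}{2781 + 7762} - 12986}{L{\left(93 \right)} - 141} = 14760 - \frac{\frac{-2195 + 4384}{2781 + 7762} - 12986}{-102 - 141} = 14760 - \frac{\frac{2189}{10543} - 12986}{-243} = 14760 - \left(2189 \cdot \frac{1}{10543} - 12986\right) \left(- \frac{1}{243}\right) = 14760 - \left(\frac{2189}{10543} - 12986\right) \left(- \frac{1}{243}\right) = 14760 - \left(- \frac{136909209}{10543}\right) \left(- \frac{1}{243}\right) = 14760 - \frac{45636403}{853983} = \frac{12559152677}{853983}$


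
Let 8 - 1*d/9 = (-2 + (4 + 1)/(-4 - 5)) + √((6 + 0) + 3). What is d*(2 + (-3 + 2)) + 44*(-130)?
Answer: -5652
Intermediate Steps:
d = 68 (d = 72 - 9*((-2 + (4 + 1)/(-4 - 5)) + √((6 + 0) + 3)) = 72 - 9*((-2 + 5/(-9)) + √(6 + 3)) = 72 - 9*((-2 + 5*(-⅑)) + √9) = 72 - 9*((-2 - 5/9) + 3) = 72 - 9*(-23/9 + 3) = 72 - 9*4/9 = 72 - 4 = 68)
d*(2 + (-3 + 2)) + 44*(-130) = 68*(2 + (-3 + 2)) + 44*(-130) = 68*(2 - 1) - 5720 = 68*1 - 5720 = 68 - 5720 = -5652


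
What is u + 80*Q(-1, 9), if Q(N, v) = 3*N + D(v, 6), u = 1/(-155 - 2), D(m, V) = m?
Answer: 75359/157 ≈ 479.99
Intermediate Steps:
u = -1/157 (u = 1/(-157) = -1/157 ≈ -0.0063694)
Q(N, v) = v + 3*N (Q(N, v) = 3*N + v = v + 3*N)
u + 80*Q(-1, 9) = -1/157 + 80*(9 + 3*(-1)) = -1/157 + 80*(9 - 3) = -1/157 + 80*6 = -1/157 + 480 = 75359/157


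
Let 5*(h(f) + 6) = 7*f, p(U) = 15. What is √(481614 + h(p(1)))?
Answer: √481629 ≈ 694.00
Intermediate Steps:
h(f) = -6 + 7*f/5 (h(f) = -6 + (7*f)/5 = -6 + 7*f/5)
√(481614 + h(p(1))) = √(481614 + (-6 + (7/5)*15)) = √(481614 + (-6 + 21)) = √(481614 + 15) = √481629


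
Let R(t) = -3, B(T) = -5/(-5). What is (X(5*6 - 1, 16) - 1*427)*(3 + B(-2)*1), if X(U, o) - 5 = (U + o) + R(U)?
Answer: -1520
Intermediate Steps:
B(T) = 1 (B(T) = -5*(-⅕) = 1)
X(U, o) = 2 + U + o (X(U, o) = 5 + ((U + o) - 3) = 5 + (-3 + U + o) = 2 + U + o)
(X(5*6 - 1, 16) - 1*427)*(3 + B(-2)*1) = ((2 + (5*6 - 1) + 16) - 1*427)*(3 + 1*1) = ((2 + (30 - 1) + 16) - 427)*(3 + 1) = ((2 + 29 + 16) - 427)*4 = (47 - 427)*4 = -380*4 = -1520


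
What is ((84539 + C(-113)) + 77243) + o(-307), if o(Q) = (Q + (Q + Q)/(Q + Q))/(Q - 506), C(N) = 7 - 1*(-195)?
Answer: 43897766/271 ≈ 1.6198e+5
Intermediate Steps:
C(N) = 202 (C(N) = 7 + 195 = 202)
o(Q) = (1 + Q)/(-506 + Q) (o(Q) = (Q + (2*Q)/((2*Q)))/(-506 + Q) = (Q + (2*Q)*(1/(2*Q)))/(-506 + Q) = (Q + 1)/(-506 + Q) = (1 + Q)/(-506 + Q))
((84539 + C(-113)) + 77243) + o(-307) = ((84539 + 202) + 77243) + (1 - 307)/(-506 - 307) = (84741 + 77243) - 306/(-813) = 161984 - 1/813*(-306) = 161984 + 102/271 = 43897766/271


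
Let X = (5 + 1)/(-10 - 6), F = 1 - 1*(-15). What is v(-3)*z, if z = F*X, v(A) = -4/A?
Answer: -8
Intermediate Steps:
F = 16 (F = 1 + 15 = 16)
X = -3/8 (X = 6/(-16) = 6*(-1/16) = -3/8 ≈ -0.37500)
z = -6 (z = 16*(-3/8) = -6)
v(-3)*z = -4/(-3)*(-6) = -4*(-⅓)*(-6) = (4/3)*(-6) = -8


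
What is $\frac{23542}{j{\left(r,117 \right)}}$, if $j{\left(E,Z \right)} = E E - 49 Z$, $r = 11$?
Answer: $- \frac{11771}{2806} \approx -4.1949$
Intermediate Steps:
$j{\left(E,Z \right)} = E^{2} - 49 Z$
$\frac{23542}{j{\left(r,117 \right)}} = \frac{23542}{11^{2} - 5733} = \frac{23542}{121 - 5733} = \frac{23542}{-5612} = 23542 \left(- \frac{1}{5612}\right) = - \frac{11771}{2806}$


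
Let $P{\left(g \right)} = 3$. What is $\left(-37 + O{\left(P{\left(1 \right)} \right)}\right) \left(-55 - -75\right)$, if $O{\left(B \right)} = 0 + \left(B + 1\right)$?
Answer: $-660$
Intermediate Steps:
$O{\left(B \right)} = 1 + B$ ($O{\left(B \right)} = 0 + \left(1 + B\right) = 1 + B$)
$\left(-37 + O{\left(P{\left(1 \right)} \right)}\right) \left(-55 - -75\right) = \left(-37 + \left(1 + 3\right)\right) \left(-55 - -75\right) = \left(-37 + 4\right) \left(-55 + 75\right) = \left(-33\right) 20 = -660$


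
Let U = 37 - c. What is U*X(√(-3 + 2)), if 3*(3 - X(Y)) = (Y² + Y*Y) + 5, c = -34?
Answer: 142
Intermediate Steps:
U = 71 (U = 37 - 1*(-34) = 37 + 34 = 71)
X(Y) = 4/3 - 2*Y²/3 (X(Y) = 3 - ((Y² + Y*Y) + 5)/3 = 3 - ((Y² + Y²) + 5)/3 = 3 - (2*Y² + 5)/3 = 3 - (5 + 2*Y²)/3 = 3 + (-5/3 - 2*Y²/3) = 4/3 - 2*Y²/3)
U*X(√(-3 + 2)) = 71*(4/3 - 2*(√(-3 + 2))²/3) = 71*(4/3 - 2*(√(-1))²/3) = 71*(4/3 - 2*I²/3) = 71*(4/3 - ⅔*(-1)) = 71*(4/3 + ⅔) = 71*2 = 142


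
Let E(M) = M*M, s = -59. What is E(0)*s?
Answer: 0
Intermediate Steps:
E(M) = M²
E(0)*s = 0²*(-59) = 0*(-59) = 0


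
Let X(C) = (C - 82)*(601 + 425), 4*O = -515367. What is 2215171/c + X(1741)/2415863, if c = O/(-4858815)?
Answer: 34669586625021972386/415018688907 ≈ 8.3537e+7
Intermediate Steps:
O = -515367/4 (O = (¼)*(-515367) = -515367/4 ≈ -1.2884e+5)
X(C) = -84132 + 1026*C (X(C) = (-82 + C)*1026 = -84132 + 1026*C)
c = 171789/6478420 (c = -515367/4/(-4858815) = -515367/4*(-1/4858815) = 171789/6478420 ≈ 0.026517)
2215171/c + X(1741)/2415863 = 2215171/(171789/6478420) + (-84132 + 1026*1741)/2415863 = 2215171*(6478420/171789) + (-84132 + 1786266)*(1/2415863) = 14350808109820/171789 + 1702134*(1/2415863) = 14350808109820/171789 + 1702134/2415863 = 34669586625021972386/415018688907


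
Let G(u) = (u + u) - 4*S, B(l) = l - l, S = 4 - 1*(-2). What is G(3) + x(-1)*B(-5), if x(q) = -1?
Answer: -18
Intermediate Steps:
S = 6 (S = 4 + 2 = 6)
B(l) = 0
G(u) = -24 + 2*u (G(u) = (u + u) - 4*6 = 2*u - 24 = -24 + 2*u)
G(3) + x(-1)*B(-5) = (-24 + 2*3) - 1*0 = (-24 + 6) + 0 = -18 + 0 = -18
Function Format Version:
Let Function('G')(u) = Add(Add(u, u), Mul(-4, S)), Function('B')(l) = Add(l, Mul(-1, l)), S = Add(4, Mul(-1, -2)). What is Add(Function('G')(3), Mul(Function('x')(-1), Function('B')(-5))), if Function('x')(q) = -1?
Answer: -18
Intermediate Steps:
S = 6 (S = Add(4, 2) = 6)
Function('B')(l) = 0
Function('G')(u) = Add(-24, Mul(2, u)) (Function('G')(u) = Add(Add(u, u), Mul(-4, 6)) = Add(Mul(2, u), -24) = Add(-24, Mul(2, u)))
Add(Function('G')(3), Mul(Function('x')(-1), Function('B')(-5))) = Add(Add(-24, Mul(2, 3)), Mul(-1, 0)) = Add(Add(-24, 6), 0) = Add(-18, 0) = -18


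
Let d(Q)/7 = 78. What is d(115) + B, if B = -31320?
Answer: -30774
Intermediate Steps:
d(Q) = 546 (d(Q) = 7*78 = 546)
d(115) + B = 546 - 31320 = -30774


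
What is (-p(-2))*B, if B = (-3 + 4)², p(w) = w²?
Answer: -4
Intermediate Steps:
B = 1 (B = 1² = 1)
(-p(-2))*B = -1*(-2)²*1 = -1*4*1 = -4*1 = -4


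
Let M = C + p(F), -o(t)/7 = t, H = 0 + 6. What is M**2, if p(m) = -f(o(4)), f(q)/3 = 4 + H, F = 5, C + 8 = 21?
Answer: 289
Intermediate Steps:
C = 13 (C = -8 + 21 = 13)
H = 6
o(t) = -7*t
f(q) = 30 (f(q) = 3*(4 + 6) = 3*10 = 30)
p(m) = -30 (p(m) = -1*30 = -30)
M = -17 (M = 13 - 30 = -17)
M**2 = (-17)**2 = 289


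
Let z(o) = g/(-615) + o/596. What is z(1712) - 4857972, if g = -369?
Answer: -3619186553/745 ≈ -4.8580e+6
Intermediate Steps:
z(o) = ⅗ + o/596 (z(o) = -369/(-615) + o/596 = -369*(-1/615) + o*(1/596) = ⅗ + o/596)
z(1712) - 4857972 = (⅗ + (1/596)*1712) - 4857972 = (⅗ + 428/149) - 4857972 = 2587/745 - 4857972 = -3619186553/745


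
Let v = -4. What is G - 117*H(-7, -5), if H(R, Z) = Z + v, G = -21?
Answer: 1032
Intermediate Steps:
H(R, Z) = -4 + Z (H(R, Z) = Z - 4 = -4 + Z)
G - 117*H(-7, -5) = -21 - 117*(-4 - 5) = -21 - 117*(-9) = -21 + 1053 = 1032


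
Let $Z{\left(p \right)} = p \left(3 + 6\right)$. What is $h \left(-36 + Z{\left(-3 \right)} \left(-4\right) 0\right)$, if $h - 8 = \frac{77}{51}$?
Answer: $- \frac{5820}{17} \approx -342.35$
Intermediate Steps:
$Z{\left(p \right)} = 9 p$ ($Z{\left(p \right)} = p 9 = 9 p$)
$h = \frac{485}{51}$ ($h = 8 + \frac{77}{51} = \frac{485}{51} \approx 9.5098$)
$h \left(-36 + Z{\left(-3 \right)} \left(-4\right) 0\right) = \frac{485 \left(-36 + 9 \left(-3\right) \left(-4\right) 0\right)}{51} = \frac{485 \left(-36 + \left(-27\right) \left(-4\right) 0\right)}{51} = \frac{485 \left(-36 + 108 \cdot 0\right)}{51} = \frac{485 \left(-36 + 0\right)}{51} = \frac{485}{51} \left(-36\right) = - \frac{5820}{17}$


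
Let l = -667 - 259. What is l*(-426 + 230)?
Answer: 181496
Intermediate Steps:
l = -926
l*(-426 + 230) = -926*(-426 + 230) = -926*(-196) = 181496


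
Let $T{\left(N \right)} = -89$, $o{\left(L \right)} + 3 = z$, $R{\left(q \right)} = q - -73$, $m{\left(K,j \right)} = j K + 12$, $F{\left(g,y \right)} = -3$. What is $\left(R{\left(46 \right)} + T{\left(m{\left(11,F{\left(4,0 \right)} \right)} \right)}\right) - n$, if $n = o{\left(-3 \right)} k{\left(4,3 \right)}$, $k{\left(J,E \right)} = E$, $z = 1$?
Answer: $36$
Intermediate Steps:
$m{\left(K,j \right)} = 12 + K j$ ($m{\left(K,j \right)} = K j + 12 = 12 + K j$)
$R{\left(q \right)} = 73 + q$ ($R{\left(q \right)} = q + 73 = 73 + q$)
$o{\left(L \right)} = -2$ ($o{\left(L \right)} = -3 + 1 = -2$)
$n = -6$ ($n = \left(-2\right) 3 = -6$)
$\left(R{\left(46 \right)} + T{\left(m{\left(11,F{\left(4,0 \right)} \right)} \right)}\right) - n = \left(\left(73 + 46\right) - 89\right) - -6 = \left(119 - 89\right) + 6 = 30 + 6 = 36$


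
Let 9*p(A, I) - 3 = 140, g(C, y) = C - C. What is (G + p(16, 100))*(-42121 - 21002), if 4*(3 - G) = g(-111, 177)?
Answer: -3576970/3 ≈ -1.1923e+6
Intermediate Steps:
g(C, y) = 0
G = 3 (G = 3 - 1/4*0 = 3 + 0 = 3)
p(A, I) = 143/9 (p(A, I) = 1/3 + (1/9)*140 = 1/3 + 140/9 = 143/9)
(G + p(16, 100))*(-42121 - 21002) = (3 + 143/9)*(-42121 - 21002) = (170/9)*(-63123) = -3576970/3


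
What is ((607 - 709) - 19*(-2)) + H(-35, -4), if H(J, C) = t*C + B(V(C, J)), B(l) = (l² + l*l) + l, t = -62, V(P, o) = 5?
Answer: 239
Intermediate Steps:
B(l) = l + 2*l² (B(l) = (l² + l²) + l = 2*l² + l = l + 2*l²)
H(J, C) = 55 - 62*C (H(J, C) = -62*C + 5*(1 + 2*5) = -62*C + 5*(1 + 10) = -62*C + 5*11 = -62*C + 55 = 55 - 62*C)
((607 - 709) - 19*(-2)) + H(-35, -4) = ((607 - 709) - 19*(-2)) + (55 - 62*(-4)) = (-102 + 38) + (55 + 248) = -64 + 303 = 239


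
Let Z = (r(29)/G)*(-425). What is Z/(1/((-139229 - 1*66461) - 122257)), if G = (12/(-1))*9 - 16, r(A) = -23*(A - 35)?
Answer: -9617045775/62 ≈ -1.5511e+8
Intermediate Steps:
r(A) = 805 - 23*A (r(A) = -23*(-35 + A) = 805 - 23*A)
G = -124 (G = (12*(-1))*9 - 16 = -12*9 - 16 = -108 - 16 = -124)
Z = 29325/62 (Z = ((805 - 23*29)/(-124))*(-425) = ((805 - 667)*(-1/124))*(-425) = (138*(-1/124))*(-425) = -69/62*(-425) = 29325/62 ≈ 472.98)
Z/(1/((-139229 - 1*66461) - 122257)) = 29325/(62*(1/((-139229 - 1*66461) - 122257))) = 29325/(62*(1/((-139229 - 66461) - 122257))) = 29325/(62*(1/(-205690 - 122257))) = 29325/(62*(1/(-327947))) = 29325/(62*(-1/327947)) = (29325/62)*(-327947) = -9617045775/62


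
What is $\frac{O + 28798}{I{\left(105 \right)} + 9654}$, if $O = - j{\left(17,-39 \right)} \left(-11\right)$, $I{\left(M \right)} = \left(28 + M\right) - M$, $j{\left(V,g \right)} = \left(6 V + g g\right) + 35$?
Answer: $\frac{23518}{4841} \approx 4.8581$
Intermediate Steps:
$j{\left(V,g \right)} = 35 + g^{2} + 6 V$ ($j{\left(V,g \right)} = \left(6 V + g^{2}\right) + 35 = \left(g^{2} + 6 V\right) + 35 = 35 + g^{2} + 6 V$)
$I{\left(M \right)} = 28$
$O = 18238$ ($O = - \left(35 + \left(-39\right)^{2} + 6 \cdot 17\right) \left(-11\right) = - \left(35 + 1521 + 102\right) \left(-11\right) = - 1658 \left(-11\right) = \left(-1\right) \left(-18238\right) = 18238$)
$\frac{O + 28798}{I{\left(105 \right)} + 9654} = \frac{18238 + 28798}{28 + 9654} = \frac{47036}{9682} = 47036 \cdot \frac{1}{9682} = \frac{23518}{4841}$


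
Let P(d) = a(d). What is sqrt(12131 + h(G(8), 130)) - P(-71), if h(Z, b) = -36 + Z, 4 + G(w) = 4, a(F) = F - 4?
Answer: 75 + sqrt(12095) ≈ 184.98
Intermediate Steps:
a(F) = -4 + F
P(d) = -4 + d
G(w) = 0 (G(w) = -4 + 4 = 0)
sqrt(12131 + h(G(8), 130)) - P(-71) = sqrt(12131 + (-36 + 0)) - (-4 - 71) = sqrt(12131 - 36) - 1*(-75) = sqrt(12095) + 75 = 75 + sqrt(12095)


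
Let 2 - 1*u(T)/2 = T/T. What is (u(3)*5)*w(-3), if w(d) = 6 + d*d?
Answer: 150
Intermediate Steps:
w(d) = 6 + d²
u(T) = 2 (u(T) = 4 - 2*T/T = 4 - 2*1 = 4 - 2 = 2)
(u(3)*5)*w(-3) = (2*5)*(6 + (-3)²) = 10*(6 + 9) = 10*15 = 150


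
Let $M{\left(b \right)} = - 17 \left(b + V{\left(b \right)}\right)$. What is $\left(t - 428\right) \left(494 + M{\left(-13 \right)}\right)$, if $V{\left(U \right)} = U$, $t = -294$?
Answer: $-675792$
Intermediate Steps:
$M{\left(b \right)} = - 34 b$ ($M{\left(b \right)} = - 17 \left(b + b\right) = - 17 \cdot 2 b = - 34 b$)
$\left(t - 428\right) \left(494 + M{\left(-13 \right)}\right) = \left(-294 - 428\right) \left(494 - -442\right) = - 722 \left(494 + 442\right) = \left(-722\right) 936 = -675792$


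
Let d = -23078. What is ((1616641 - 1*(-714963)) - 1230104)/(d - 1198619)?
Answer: -1101500/1221697 ≈ -0.90162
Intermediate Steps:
((1616641 - 1*(-714963)) - 1230104)/(d - 1198619) = ((1616641 - 1*(-714963)) - 1230104)/(-23078 - 1198619) = ((1616641 + 714963) - 1230104)/(-1221697) = (2331604 - 1230104)*(-1/1221697) = 1101500*(-1/1221697) = -1101500/1221697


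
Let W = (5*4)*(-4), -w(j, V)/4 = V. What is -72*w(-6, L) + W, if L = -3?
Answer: -944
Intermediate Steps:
w(j, V) = -4*V
W = -80 (W = 20*(-4) = -80)
-72*w(-6, L) + W = -(-288)*(-3) - 80 = -72*12 - 80 = -864 - 80 = -944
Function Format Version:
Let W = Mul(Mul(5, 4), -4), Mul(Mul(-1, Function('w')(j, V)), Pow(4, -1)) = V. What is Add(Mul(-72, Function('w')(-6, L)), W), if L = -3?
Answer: -944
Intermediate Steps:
Function('w')(j, V) = Mul(-4, V)
W = -80 (W = Mul(20, -4) = -80)
Add(Mul(-72, Function('w')(-6, L)), W) = Add(Mul(-72, Mul(-4, -3)), -80) = Add(Mul(-72, 12), -80) = Add(-864, -80) = -944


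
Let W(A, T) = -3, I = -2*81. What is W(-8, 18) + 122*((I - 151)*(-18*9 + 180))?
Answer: -687351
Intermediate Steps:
I = -162
W(-8, 18) + 122*((I - 151)*(-18*9 + 180)) = -3 + 122*((-162 - 151)*(-18*9 + 180)) = -3 + 122*(-313*(-162 + 180)) = -3 + 122*(-313*18) = -3 + 122*(-5634) = -3 - 687348 = -687351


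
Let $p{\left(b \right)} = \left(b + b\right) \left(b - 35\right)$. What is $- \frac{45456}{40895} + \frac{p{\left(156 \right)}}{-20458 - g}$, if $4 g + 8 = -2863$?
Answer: $- \frac{9764723376}{3229110095} \approx -3.024$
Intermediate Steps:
$p{\left(b \right)} = 2 b \left(-35 + b\right)$
$g = - \frac{2871}{4}$ ($g = -2 + \frac{1}{4} \left(-2863\right) = -2 - \frac{2863}{4} = - \frac{2871}{4} \approx -717.75$)
$- \frac{45456}{40895} + \frac{p{\left(156 \right)}}{-20458 - g} = - \frac{45456}{40895} + \frac{2 \cdot 156 \left(-35 + 156\right)}{-20458 - - \frac{2871}{4}} = \left(-45456\right) \frac{1}{40895} + \frac{2 \cdot 156 \cdot 121}{-20458 + \frac{2871}{4}} = - \frac{45456}{40895} + \frac{37752}{- \frac{78961}{4}} = - \frac{45456}{40895} + 37752 \left(- \frac{4}{78961}\right) = - \frac{45456}{40895} - \frac{151008}{78961} = - \frac{9764723376}{3229110095}$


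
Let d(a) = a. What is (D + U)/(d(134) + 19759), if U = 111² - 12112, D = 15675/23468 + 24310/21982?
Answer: 18122108719/1710378841228 ≈ 0.010595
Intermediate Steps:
D = 457537465/257936788 (D = 15675*(1/23468) + 24310*(1/21982) = 15675/23468 + 12155/10991 = 457537465/257936788 ≈ 1.7738)
U = 209 (U = 12321 - 12112 = 209)
(D + U)/(d(134) + 19759) = (457537465/257936788 + 209)/(134 + 19759) = (54366326157/257936788)/19893 = (54366326157/257936788)*(1/19893) = 18122108719/1710378841228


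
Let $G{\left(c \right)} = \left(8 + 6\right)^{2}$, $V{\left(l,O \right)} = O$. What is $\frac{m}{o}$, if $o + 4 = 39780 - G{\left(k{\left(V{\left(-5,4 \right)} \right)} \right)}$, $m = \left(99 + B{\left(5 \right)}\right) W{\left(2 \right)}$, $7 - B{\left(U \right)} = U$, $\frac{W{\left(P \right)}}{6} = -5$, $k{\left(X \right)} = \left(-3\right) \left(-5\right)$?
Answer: $- \frac{303}{3958} \approx -0.076554$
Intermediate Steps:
$k{\left(X \right)} = 15$
$W{\left(P \right)} = -30$ ($W{\left(P \right)} = 6 \left(-5\right) = -30$)
$B{\left(U \right)} = 7 - U$
$m = -3030$ ($m = \left(99 + \left(7 - 5\right)\right) \left(-30\right) = \left(99 + 2\right) \left(-30\right) = 101 \left(-30\right) = -3030$)
$G{\left(c \right)} = 196$ ($G{\left(c \right)} = 14^{2} = 196$)
$o = 39580$ ($o = -4 + \left(39780 - 196\right) = -4 + 39584 = 39580$)
$\frac{m}{o} = - \frac{3030}{39580} = \left(-3030\right) \frac{1}{39580} = - \frac{303}{3958}$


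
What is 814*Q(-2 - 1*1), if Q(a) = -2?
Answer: -1628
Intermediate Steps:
814*Q(-2 - 1*1) = 814*(-2) = -1628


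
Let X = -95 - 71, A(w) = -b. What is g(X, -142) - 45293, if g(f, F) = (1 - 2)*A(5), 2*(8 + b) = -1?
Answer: -90603/2 ≈ -45302.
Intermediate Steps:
b = -17/2 (b = -8 + (½)*(-1) = -8 - ½ = -17/2 ≈ -8.5000)
A(w) = 17/2 (A(w) = -1*(-17/2) = 17/2)
X = -166
g(f, F) = -17/2 (g(f, F) = (1 - 2)*(17/2) = -1*17/2 = -17/2)
g(X, -142) - 45293 = -17/2 - 45293 = -90603/2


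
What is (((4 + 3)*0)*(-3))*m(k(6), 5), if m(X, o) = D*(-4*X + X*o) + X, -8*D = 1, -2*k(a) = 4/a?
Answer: 0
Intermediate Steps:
k(a) = -2/a
D = -⅛ (D = -⅛*1 = -⅛ ≈ -0.12500)
m(X, o) = 3*X/2 - X*o/8 (m(X, o) = -(-4*X + X*o)/8 + X = (X/2 - X*o/8) + X = 3*X/2 - X*o/8)
(((4 + 3)*0)*(-3))*m(k(6), 5) = (((4 + 3)*0)*(-3))*((-2/6)*(12 - 1*5)/8) = ((7*0)*(-3))*((-2*⅙)*(12 - 5)/8) = (0*(-3))*((⅛)*(-⅓)*7) = 0*(-7/24) = 0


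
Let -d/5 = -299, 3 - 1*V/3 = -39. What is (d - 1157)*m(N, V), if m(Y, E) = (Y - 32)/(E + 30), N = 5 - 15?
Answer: -91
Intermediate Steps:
V = 126 (V = 9 - 3*(-39) = 9 + 117 = 126)
d = 1495 (d = -5*(-299) = 1495)
N = -10
m(Y, E) = (-32 + Y)/(30 + E)
(d - 1157)*m(N, V) = (1495 - 1157)*((-32 - 10)/(30 + 126)) = 338*(-42/156) = 338*((1/156)*(-42)) = 338*(-7/26) = -91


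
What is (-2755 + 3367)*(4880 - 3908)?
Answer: 594864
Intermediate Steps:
(-2755 + 3367)*(4880 - 3908) = 612*972 = 594864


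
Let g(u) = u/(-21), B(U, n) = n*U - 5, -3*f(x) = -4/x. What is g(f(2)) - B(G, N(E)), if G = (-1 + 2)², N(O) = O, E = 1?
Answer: 250/63 ≈ 3.9683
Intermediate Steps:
f(x) = 4/(3*x) (f(x) = -(-4)/(3*x) = 4/(3*x))
G = 1 (G = 1² = 1)
B(U, n) = -5 + U*n (B(U, n) = U*n - 5 = -5 + U*n)
g(u) = -u/21 (g(u) = u*(-1/21) = -u/21)
g(f(2)) - B(G, N(E)) = -4/(63*2) - (-5 + 1*1) = -4/(63*2) - (-5 + 1) = -1/21*⅔ - 1*(-4) = -2/63 + 4 = 250/63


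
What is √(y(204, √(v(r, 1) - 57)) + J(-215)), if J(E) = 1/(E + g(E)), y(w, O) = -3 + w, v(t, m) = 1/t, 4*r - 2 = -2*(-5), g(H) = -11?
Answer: 5*√410642/226 ≈ 14.177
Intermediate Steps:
r = 3 (r = ½ + (-2*(-5))/4 = ½ + (¼)*10 = ½ + 5/2 = 3)
v(t, m) = 1/t
J(E) = 1/(-11 + E) (J(E) = 1/(E - 11) = 1/(-11 + E))
√(y(204, √(v(r, 1) - 57)) + J(-215)) = √((-3 + 204) + 1/(-11 - 215)) = √(201 + 1/(-226)) = √(201 - 1/226) = √(45425/226) = 5*√410642/226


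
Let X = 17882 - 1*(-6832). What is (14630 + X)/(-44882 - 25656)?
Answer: -19672/35269 ≈ -0.55777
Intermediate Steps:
X = 24714 (X = 17882 + 6832 = 24714)
(14630 + X)/(-44882 - 25656) = (14630 + 24714)/(-44882 - 25656) = 39344/(-70538) = 39344*(-1/70538) = -19672/35269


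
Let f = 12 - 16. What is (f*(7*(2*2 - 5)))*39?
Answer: 1092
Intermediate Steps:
f = -4
(f*(7*(2*2 - 5)))*39 = -28*(2*2 - 5)*39 = -28*(4 - 5)*39 = -28*(-1)*39 = -4*(-7)*39 = 28*39 = 1092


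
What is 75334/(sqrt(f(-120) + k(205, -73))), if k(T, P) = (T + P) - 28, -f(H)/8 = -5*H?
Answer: -37667*I*sqrt(1174)/1174 ≈ -1099.3*I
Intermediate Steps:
f(H) = 40*H (f(H) = -(-40)*H = 40*H)
k(T, P) = -28 + P + T (k(T, P) = (P + T) - 28 = -28 + P + T)
75334/(sqrt(f(-120) + k(205, -73))) = 75334/(sqrt(40*(-120) + (-28 - 73 + 205))) = 75334/(sqrt(-4800 + 104)) = 75334/(sqrt(-4696)) = 75334/((2*I*sqrt(1174))) = 75334*(-I*sqrt(1174)/2348) = -37667*I*sqrt(1174)/1174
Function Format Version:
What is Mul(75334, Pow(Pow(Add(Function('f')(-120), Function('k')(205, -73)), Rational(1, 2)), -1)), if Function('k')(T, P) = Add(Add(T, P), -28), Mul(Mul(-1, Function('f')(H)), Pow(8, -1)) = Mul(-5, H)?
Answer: Mul(Rational(-37667, 1174), I, Pow(1174, Rational(1, 2))) ≈ Mul(-1099.3, I)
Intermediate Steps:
Function('f')(H) = Mul(40, H) (Function('f')(H) = Mul(-8, Mul(-5, H)) = Mul(40, H))
Function('k')(T, P) = Add(-28, P, T) (Function('k')(T, P) = Add(Add(P, T), -28) = Add(-28, P, T))
Mul(75334, Pow(Pow(Add(Function('f')(-120), Function('k')(205, -73)), Rational(1, 2)), -1)) = Mul(75334, Pow(Pow(Add(Mul(40, -120), Add(-28, -73, 205)), Rational(1, 2)), -1)) = Mul(75334, Pow(Pow(Add(-4800, 104), Rational(1, 2)), -1)) = Mul(75334, Pow(Pow(-4696, Rational(1, 2)), -1)) = Mul(75334, Pow(Mul(2, I, Pow(1174, Rational(1, 2))), -1)) = Mul(75334, Mul(Rational(-1, 2348), I, Pow(1174, Rational(1, 2)))) = Mul(Rational(-37667, 1174), I, Pow(1174, Rational(1, 2)))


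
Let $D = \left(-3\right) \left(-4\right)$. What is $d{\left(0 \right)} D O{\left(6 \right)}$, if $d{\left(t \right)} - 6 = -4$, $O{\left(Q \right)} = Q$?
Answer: $144$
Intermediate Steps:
$D = 12$
$d{\left(t \right)} = 2$ ($d{\left(t \right)} = 6 - 4 = 2$)
$d{\left(0 \right)} D O{\left(6 \right)} = 2 \cdot 12 \cdot 6 = 24 \cdot 6 = 144$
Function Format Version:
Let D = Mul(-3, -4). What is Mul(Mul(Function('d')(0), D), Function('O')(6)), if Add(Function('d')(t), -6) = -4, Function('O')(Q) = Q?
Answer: 144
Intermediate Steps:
D = 12
Function('d')(t) = 2 (Function('d')(t) = Add(6, -4) = 2)
Mul(Mul(Function('d')(0), D), Function('O')(6)) = Mul(Mul(2, 12), 6) = Mul(24, 6) = 144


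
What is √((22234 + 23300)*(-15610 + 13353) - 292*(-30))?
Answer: 3*I*√11417942 ≈ 10137.0*I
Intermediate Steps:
√((22234 + 23300)*(-15610 + 13353) - 292*(-30)) = √(45534*(-2257) + 8760) = √(-102770238 + 8760) = √(-102761478) = 3*I*√11417942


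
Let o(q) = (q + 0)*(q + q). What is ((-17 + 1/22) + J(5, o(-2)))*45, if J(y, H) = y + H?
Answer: -3915/22 ≈ -177.95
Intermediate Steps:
o(q) = 2*q² (o(q) = q*(2*q) = 2*q²)
J(y, H) = H + y
((-17 + 1/22) + J(5, o(-2)))*45 = ((-17 + 1/22) + (2*(-2)² + 5))*45 = ((-17 + 1/22) + (2*4 + 5))*45 = (-373/22 + (8 + 5))*45 = (-373/22 + 13)*45 = -87/22*45 = -3915/22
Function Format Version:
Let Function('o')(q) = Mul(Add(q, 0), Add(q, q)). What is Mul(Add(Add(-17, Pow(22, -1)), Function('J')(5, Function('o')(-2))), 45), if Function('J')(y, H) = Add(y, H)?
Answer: Rational(-3915, 22) ≈ -177.95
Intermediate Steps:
Function('o')(q) = Mul(2, Pow(q, 2)) (Function('o')(q) = Mul(q, Mul(2, q)) = Mul(2, Pow(q, 2)))
Function('J')(y, H) = Add(H, y)
Mul(Add(Add(-17, Pow(22, -1)), Function('J')(5, Function('o')(-2))), 45) = Mul(Add(Add(-17, Pow(22, -1)), Add(Mul(2, Pow(-2, 2)), 5)), 45) = Mul(Add(Add(-17, Rational(1, 22)), Add(Mul(2, 4), 5)), 45) = Mul(Add(Rational(-373, 22), Add(8, 5)), 45) = Mul(Add(Rational(-373, 22), 13), 45) = Mul(Rational(-87, 22), 45) = Rational(-3915, 22)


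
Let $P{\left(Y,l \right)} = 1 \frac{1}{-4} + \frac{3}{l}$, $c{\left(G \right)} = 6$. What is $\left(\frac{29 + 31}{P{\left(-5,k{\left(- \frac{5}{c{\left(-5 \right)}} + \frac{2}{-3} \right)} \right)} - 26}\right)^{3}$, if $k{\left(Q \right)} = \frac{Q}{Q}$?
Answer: $- \frac{512000}{29791} \approx -17.186$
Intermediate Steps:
$k{\left(Q \right)} = 1$
$P{\left(Y,l \right)} = - \frac{1}{4} + \frac{3}{l}$ ($P{\left(Y,l \right)} = 1 \left(- \frac{1}{4}\right) + \frac{3}{l} = - \frac{1}{4} + \frac{3}{l}$)
$\left(\frac{29 + 31}{P{\left(-5,k{\left(- \frac{5}{c{\left(-5 \right)}} + \frac{2}{-3} \right)} \right)} - 26}\right)^{3} = \left(\frac{29 + 31}{\frac{12 - 1}{4 \cdot 1} - 26}\right)^{3} = \left(\frac{60}{\frac{1}{4} \cdot 1 \left(12 - 1\right) - 26}\right)^{3} = \left(\frac{60}{\frac{1}{4} \cdot 1 \cdot 11 - 26}\right)^{3} = \left(\frac{60}{\frac{11}{4} - 26}\right)^{3} = \left(\frac{60}{- \frac{93}{4}}\right)^{3} = \left(60 \left(- \frac{4}{93}\right)\right)^{3} = \left(- \frac{80}{31}\right)^{3} = - \frac{512000}{29791}$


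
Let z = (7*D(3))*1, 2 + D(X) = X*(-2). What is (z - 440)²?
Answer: 246016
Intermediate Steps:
D(X) = -2 - 2*X (D(X) = -2 + X*(-2) = -2 - 2*X)
z = -56 (z = (7*(-2 - 2*3))*1 = (7*(-2 - 6))*1 = (7*(-8))*1 = -56*1 = -56)
(z - 440)² = (-56 - 440)² = (-496)² = 246016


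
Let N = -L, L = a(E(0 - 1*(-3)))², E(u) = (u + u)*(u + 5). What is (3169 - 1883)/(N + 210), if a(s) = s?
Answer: -643/1047 ≈ -0.61414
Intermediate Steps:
E(u) = 2*u*(5 + u) (E(u) = (2*u)*(5 + u) = 2*u*(5 + u))
L = 2304 (L = (2*(0 - 1*(-3))*(5 + (0 - 1*(-3))))² = (2*(0 + 3)*(5 + (0 + 3)))² = (2*3*(5 + 3))² = (2*3*8)² = 48² = 2304)
N = -2304 (N = -1*2304 = -2304)
(3169 - 1883)/(N + 210) = (3169 - 1883)/(-2304 + 210) = 1286/(-2094) = 1286*(-1/2094) = -643/1047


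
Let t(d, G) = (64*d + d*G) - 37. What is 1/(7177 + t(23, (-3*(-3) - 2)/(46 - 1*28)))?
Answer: 18/155177 ≈ 0.00011600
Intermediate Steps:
t(d, G) = -37 + 64*d + G*d (t(d, G) = (64*d + G*d) - 37 = -37 + 64*d + G*d)
1/(7177 + t(23, (-3*(-3) - 2)/(46 - 1*28))) = 1/(7177 + (-37 + 64*23 + ((-3*(-3) - 2)/(46 - 1*28))*23)) = 1/(7177 + (-37 + 1472 + ((9 - 2)/(46 - 28))*23)) = 1/(7177 + (-37 + 1472 + (7/18)*23)) = 1/(7177 + (-37 + 1472 + 161/18)) = 1/(7177 + 25991/18) = 1/(155177/18) = 18/155177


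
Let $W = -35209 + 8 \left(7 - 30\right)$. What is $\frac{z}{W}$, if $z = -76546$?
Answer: $\frac{76546}{35393} \approx 2.1627$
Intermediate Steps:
$W = -35393$ ($W = -35209 + 8 \left(-23\right) = -35209 - 184 = -35393$)
$\frac{z}{W} = - \frac{76546}{-35393} = \left(-76546\right) \left(- \frac{1}{35393}\right) = \frac{76546}{35393}$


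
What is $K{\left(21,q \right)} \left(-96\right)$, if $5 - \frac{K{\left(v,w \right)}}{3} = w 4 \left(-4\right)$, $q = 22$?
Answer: $-102816$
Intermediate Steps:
$K{\left(v,w \right)} = 15 + 48 w$ ($K{\left(v,w \right)} = 15 - 3 w 4 \left(-4\right) = 15 - 3 \cdot 4 w \left(-4\right) = 15 - 3 \left(- 16 w\right) = 15 + 48 w$)
$K{\left(21,q \right)} \left(-96\right) = \left(15 + 48 \cdot 22\right) \left(-96\right) = \left(15 + 1056\right) \left(-96\right) = 1071 \left(-96\right) = -102816$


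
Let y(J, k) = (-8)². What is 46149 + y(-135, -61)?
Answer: 46213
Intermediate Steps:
y(J, k) = 64
46149 + y(-135, -61) = 46149 + 64 = 46213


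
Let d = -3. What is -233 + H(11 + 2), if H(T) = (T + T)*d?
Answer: -311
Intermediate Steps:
H(T) = -6*T (H(T) = (T + T)*(-3) = (2*T)*(-3) = -6*T)
-233 + H(11 + 2) = -233 - 6*(11 + 2) = -233 - 6*13 = -233 - 78 = -311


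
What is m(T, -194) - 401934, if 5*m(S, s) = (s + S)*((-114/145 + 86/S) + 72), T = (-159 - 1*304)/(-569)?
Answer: -78074508210714/190999075 ≈ -4.0877e+5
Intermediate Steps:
T = 463/569 (T = (-159 - 304)*(-1/569) = -463*(-1/569) = 463/569 ≈ 0.81371)
m(S, s) = (10326/145 + 86/S)*(S + s)/5 (m(S, s) = ((s + S)*((-114/145 + 86/S) + 72))/5 = ((S + s)*((-114*1/145 + 86/S) + 72))/5 = ((S + s)*((-114/145 + 86/S) + 72))/5 = ((S + s)*(10326/145 + 86/S))/5 = ((10326/145 + 86/S)*(S + s))/5 = (10326/145 + 86/S)*(S + s)/5)
m(T, -194) - 401934 = 2*(6235*(-194) + 463*(6235 + 5163*(463/569) + 5163*(-194))/569)/(725*(463/569)) - 401934 = (2/725)*(569/463)*(-1209590 + 463*(6235 + 2390469/569 - 1001622)/569) - 401934 = (2/725)*(569/463)*(-1209590 + (463/569)*(-563984734/569)) - 401934 = (2/725)*(569/463)*(-1209590 - 261124931842/323761) - 401934 = (2/725)*(569/463)*(-652742999832/323761) - 401934 = -1305485999664/190999075 - 401934 = -78074508210714/190999075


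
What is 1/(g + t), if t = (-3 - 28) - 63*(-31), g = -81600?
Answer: -1/79678 ≈ -1.2551e-5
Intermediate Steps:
t = 1922 (t = -31 + 1953 = 1922)
1/(g + t) = 1/(-81600 + 1922) = 1/(-79678) = -1/79678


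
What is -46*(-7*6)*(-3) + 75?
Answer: -5721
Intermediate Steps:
-46*(-7*6)*(-3) + 75 = -(-1932)*(-3) + 75 = -46*126 + 75 = -5796 + 75 = -5721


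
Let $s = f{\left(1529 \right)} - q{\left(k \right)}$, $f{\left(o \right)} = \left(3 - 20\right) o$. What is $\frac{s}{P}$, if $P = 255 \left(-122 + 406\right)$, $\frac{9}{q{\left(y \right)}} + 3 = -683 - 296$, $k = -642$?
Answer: $- \frac{25525117}{71116440} \approx -0.35892$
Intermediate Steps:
$f{\left(o \right)} = - 17 o$
$q{\left(y \right)} = - \frac{9}{982}$ ($q{\left(y \right)} = \frac{9}{-3 - 979} = \frac{9}{-982} = 9 \left(- \frac{1}{982}\right) = - \frac{9}{982}$)
$P = 72420$ ($P = 255 \cdot 284 = 72420$)
$s = - \frac{25525117}{982}$ ($s = \left(-17\right) 1529 - - \frac{9}{982} = -25993 + \frac{9}{982} = - \frac{25525117}{982} \approx -25993.0$)
$\frac{s}{P} = - \frac{25525117}{982 \cdot 72420} = \left(- \frac{25525117}{982}\right) \frac{1}{72420} = - \frac{25525117}{71116440}$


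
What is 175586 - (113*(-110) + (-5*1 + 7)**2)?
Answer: 188012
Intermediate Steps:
175586 - (113*(-110) + (-5*1 + 7)**2) = 175586 - (-12430 + (-5 + 7)**2) = 175586 - (-12430 + 2**2) = 175586 - (-12430 + 4) = 175586 - 1*(-12426) = 175586 + 12426 = 188012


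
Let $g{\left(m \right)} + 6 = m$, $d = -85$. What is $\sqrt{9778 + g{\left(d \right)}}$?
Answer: $\sqrt{9687} \approx 98.423$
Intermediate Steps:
$g{\left(m \right)} = -6 + m$
$\sqrt{9778 + g{\left(d \right)}} = \sqrt{9778 - 91} = \sqrt{9687}$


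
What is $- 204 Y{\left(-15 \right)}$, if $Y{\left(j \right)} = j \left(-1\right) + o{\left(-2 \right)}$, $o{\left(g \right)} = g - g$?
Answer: $-3060$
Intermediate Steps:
$o{\left(g \right)} = 0$
$Y{\left(j \right)} = - j$ ($Y{\left(j \right)} = j \left(-1\right) + 0 = - j + 0 = - j$)
$- 204 Y{\left(-15 \right)} = - 204 \left(\left(-1\right) \left(-15\right)\right) = \left(-204\right) 15 = -3060$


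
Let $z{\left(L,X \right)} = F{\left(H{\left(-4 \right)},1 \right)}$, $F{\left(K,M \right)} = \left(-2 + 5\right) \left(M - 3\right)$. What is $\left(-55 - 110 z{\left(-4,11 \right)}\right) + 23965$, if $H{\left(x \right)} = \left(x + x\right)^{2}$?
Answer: $24570$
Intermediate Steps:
$H{\left(x \right)} = 4 x^{2}$ ($H{\left(x \right)} = \left(2 x\right)^{2} = 4 x^{2}$)
$F{\left(K,M \right)} = -9 + 3 M$ ($F{\left(K,M \right)} = 3 \left(-3 + M\right) = -9 + 3 M$)
$z{\left(L,X \right)} = -6$ ($z{\left(L,X \right)} = -9 + 3 \cdot 1 = -9 + 3 = -6$)
$\left(-55 - 110 z{\left(-4,11 \right)}\right) + 23965 = \left(-55 - -660\right) + 23965 = \left(-55 + 660\right) + 23965 = 605 + 23965 = 24570$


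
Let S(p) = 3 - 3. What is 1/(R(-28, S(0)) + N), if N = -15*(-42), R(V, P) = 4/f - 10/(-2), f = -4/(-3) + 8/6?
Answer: 2/1273 ≈ 0.0015711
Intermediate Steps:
f = 8/3 (f = -4*(-⅓) + 8*(⅙) = 4/3 + 4/3 = 8/3 ≈ 2.6667)
S(p) = 0
R(V, P) = 13/2 (R(V, P) = 4/(8/3) - 10/(-2) = 4*(3/8) - 10*(-½) = 3/2 + 5 = 13/2)
N = 630
1/(R(-28, S(0)) + N) = 1/(13/2 + 630) = 1/(1273/2) = 2/1273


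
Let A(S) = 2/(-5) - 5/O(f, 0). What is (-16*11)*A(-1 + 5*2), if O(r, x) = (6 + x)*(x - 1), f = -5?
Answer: -1144/15 ≈ -76.267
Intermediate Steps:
O(r, x) = (-1 + x)*(6 + x) (O(r, x) = (6 + x)*(-1 + x) = (-1 + x)*(6 + x))
A(S) = 13/30 (A(S) = 2/(-5) - 5/(-6 + 0**2 + 5*0) = 2*(-1/5) - 5/(-6 + 0 + 0) = -2/5 - 5/(-6) = -2/5 - 5*(-1/6) = -2/5 + 5/6 = 13/30)
(-16*11)*A(-1 + 5*2) = -16*11*(13/30) = -176*13/30 = -1144/15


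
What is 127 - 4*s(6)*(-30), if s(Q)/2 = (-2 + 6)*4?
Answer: 3967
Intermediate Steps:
s(Q) = 32 (s(Q) = 2*((-2 + 6)*4) = 2*(4*4) = 2*16 = 32)
127 - 4*s(6)*(-30) = 127 - 4*32*(-30) = 127 - 128*(-30) = 127 + 3840 = 3967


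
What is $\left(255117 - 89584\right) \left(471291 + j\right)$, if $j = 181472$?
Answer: $108053817679$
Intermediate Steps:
$\left(255117 - 89584\right) \left(471291 + j\right) = \left(255117 - 89584\right) \left(471291 + 181472\right) = 165533 \cdot 652763 = 108053817679$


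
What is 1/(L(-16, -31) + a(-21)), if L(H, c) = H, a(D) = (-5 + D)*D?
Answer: 1/530 ≈ 0.0018868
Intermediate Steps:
a(D) = D*(-5 + D)
1/(L(-16, -31) + a(-21)) = 1/(-16 - 21*(-5 - 21)) = 1/(-16 - 21*(-26)) = 1/(-16 + 546) = 1/530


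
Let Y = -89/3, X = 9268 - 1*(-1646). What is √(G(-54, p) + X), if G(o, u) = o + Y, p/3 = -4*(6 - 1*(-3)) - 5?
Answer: √97473/3 ≈ 104.07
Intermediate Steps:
X = 10914 (X = 9268 + 1646 = 10914)
p = -123 (p = 3*(-4*(6 - 1*(-3)) - 5) = 3*(-4*(6 + 3) - 5) = 3*(-4*9 - 5) = 3*(-36 - 5) = 3*(-41) = -123)
Y = -89/3 (Y = -89*⅓ = -89/3 ≈ -29.667)
G(o, u) = -89/3 + o (G(o, u) = o - 89/3 = -89/3 + o)
√(G(-54, p) + X) = √((-89/3 - 54) + 10914) = √(-251/3 + 10914) = √(32491/3) = √97473/3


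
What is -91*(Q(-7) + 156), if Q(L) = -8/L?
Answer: -14300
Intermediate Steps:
-91*(Q(-7) + 156) = -91*(-8/(-7) + 156) = -91*(-8*(-1/7) + 156) = -91*(8/7 + 156) = -91*1100/7 = -14300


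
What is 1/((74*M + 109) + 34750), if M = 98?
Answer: 1/42111 ≈ 2.3747e-5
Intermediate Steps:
1/((74*M + 109) + 34750) = 1/((74*98 + 109) + 34750) = 1/((7252 + 109) + 34750) = 1/(7361 + 34750) = 1/42111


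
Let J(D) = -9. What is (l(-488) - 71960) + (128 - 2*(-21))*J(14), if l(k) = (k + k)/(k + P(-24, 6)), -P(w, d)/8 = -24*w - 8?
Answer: -46225088/629 ≈ -73490.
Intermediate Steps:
P(w, d) = 64 + 192*w (P(w, d) = -8*(-24*w - 8) = -8*(-8 - 24*w) = 64 + 192*w)
l(k) = 2*k/(-4544 + k) (l(k) = (k + k)/(k + (64 + 192*(-24))) = (2*k)/(k + (64 - 4608)) = (2*k)/(k - 4544) = (2*k)/(-4544 + k) = 2*k/(-4544 + k))
(l(-488) - 71960) + (128 - 2*(-21))*J(14) = (2*(-488)/(-4544 - 488) - 71960) + (128 - 2*(-21))*(-9) = (2*(-488)/(-5032) - 71960) + (128 + 42)*(-9) = (2*(-488)*(-1/5032) - 71960) + 170*(-9) = (122/629 - 71960) - 1530 = -45262718/629 - 1530 = -46225088/629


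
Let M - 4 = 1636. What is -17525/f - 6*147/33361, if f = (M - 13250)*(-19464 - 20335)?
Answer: -81625441501/3082999367358 ≈ -0.026476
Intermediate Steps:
M = 1640 (M = 4 + 1636 = 1640)
f = 462066390 (f = (1640 - 13250)*(-19464 - 20335) = -11610*(-39799) = 462066390)
-17525/f - 6*147/33361 = -17525/462066390 - 6*147/33361 = -17525*1/462066390 - 882*1/33361 = -3505/92413278 - 882/33361 = -81625441501/3082999367358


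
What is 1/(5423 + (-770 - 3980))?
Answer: 1/673 ≈ 0.0014859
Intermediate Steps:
1/(5423 + (-770 - 3980)) = 1/(5423 - 4750) = 1/673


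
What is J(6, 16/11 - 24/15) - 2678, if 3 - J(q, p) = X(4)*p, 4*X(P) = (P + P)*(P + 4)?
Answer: -146997/55 ≈ -2672.7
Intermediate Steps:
X(P) = P*(4 + P)/2 (X(P) = ((P + P)*(P + 4))/4 = ((2*P)*(4 + P))/4 = (2*P*(4 + P))/4 = P*(4 + P)/2)
J(q, p) = 3 - 16*p (J(q, p) = 3 - (½)*4*(4 + 4)*p = 3 - (½)*4*8*p = 3 - 16*p)
J(6, 16/11 - 24/15) - 2678 = (3 - 16*(16/11 - 24/15)) - 2678 = (3 - 16*(16*(1/11) - 24*1/15)) - 2678 = (3 - 16*(16/11 - 8/5)) - 2678 = (3 - 16*(-8/55)) - 2678 = (3 + 128/55) - 2678 = 293/55 - 2678 = -146997/55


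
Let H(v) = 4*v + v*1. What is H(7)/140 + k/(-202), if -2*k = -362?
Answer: -261/404 ≈ -0.64604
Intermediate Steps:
k = 181 (k = -½*(-362) = 181)
H(v) = 5*v (H(v) = 4*v + v = 5*v)
H(7)/140 + k/(-202) = (5*7)/140 + 181/(-202) = 35*(1/140) + 181*(-1/202) = ¼ - 181/202 = -261/404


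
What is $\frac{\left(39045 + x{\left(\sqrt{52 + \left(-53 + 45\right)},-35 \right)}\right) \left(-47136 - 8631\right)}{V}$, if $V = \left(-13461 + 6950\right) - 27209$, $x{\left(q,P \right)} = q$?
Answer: $\frac{145161501}{2248} + \frac{18589 \sqrt{11}}{5620} \approx 64585.0$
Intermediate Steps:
$V = -33720$ ($V = -6511 - 27209 = -33720$)
$\frac{\left(39045 + x{\left(\sqrt{52 + \left(-53 + 45\right)},-35 \right)}\right) \left(-47136 - 8631\right)}{V} = \frac{\left(39045 + \sqrt{52 + \left(-53 + 45\right)}\right) \left(-47136 - 8631\right)}{-33720} = \left(39045 + \sqrt{52 - 8}\right) \left(-55767\right) \left(- \frac{1}{33720}\right) = \left(39045 + \sqrt{44}\right) \left(-55767\right) \left(- \frac{1}{33720}\right) = \left(39045 + 2 \sqrt{11}\right) \left(-55767\right) \left(- \frac{1}{33720}\right) = \left(-2177422515 - 111534 \sqrt{11}\right) \left(- \frac{1}{33720}\right) = \frac{145161501}{2248} + \frac{18589 \sqrt{11}}{5620}$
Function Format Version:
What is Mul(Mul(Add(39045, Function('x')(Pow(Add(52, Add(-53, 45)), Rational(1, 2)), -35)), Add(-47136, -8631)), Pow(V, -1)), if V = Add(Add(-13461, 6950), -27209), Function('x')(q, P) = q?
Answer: Add(Rational(145161501, 2248), Mul(Rational(18589, 5620), Pow(11, Rational(1, 2)))) ≈ 64585.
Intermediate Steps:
V = -33720 (V = Add(-6511, -27209) = -33720)
Mul(Mul(Add(39045, Function('x')(Pow(Add(52, Add(-53, 45)), Rational(1, 2)), -35)), Add(-47136, -8631)), Pow(V, -1)) = Mul(Mul(Add(39045, Pow(Add(52, Add(-53, 45)), Rational(1, 2))), Add(-47136, -8631)), Pow(-33720, -1)) = Mul(Mul(Add(39045, Pow(Add(52, -8), Rational(1, 2))), -55767), Rational(-1, 33720)) = Mul(Mul(Add(39045, Pow(44, Rational(1, 2))), -55767), Rational(-1, 33720)) = Mul(Mul(Add(39045, Mul(2, Pow(11, Rational(1, 2)))), -55767), Rational(-1, 33720)) = Mul(Add(-2177422515, Mul(-111534, Pow(11, Rational(1, 2)))), Rational(-1, 33720)) = Add(Rational(145161501, 2248), Mul(Rational(18589, 5620), Pow(11, Rational(1, 2))))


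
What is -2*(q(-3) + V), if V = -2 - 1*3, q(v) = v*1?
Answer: 16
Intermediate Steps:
q(v) = v
V = -5 (V = -2 - 3 = -5)
-2*(q(-3) + V) = -2*(-3 - 5) = -2*(-8) = 16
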